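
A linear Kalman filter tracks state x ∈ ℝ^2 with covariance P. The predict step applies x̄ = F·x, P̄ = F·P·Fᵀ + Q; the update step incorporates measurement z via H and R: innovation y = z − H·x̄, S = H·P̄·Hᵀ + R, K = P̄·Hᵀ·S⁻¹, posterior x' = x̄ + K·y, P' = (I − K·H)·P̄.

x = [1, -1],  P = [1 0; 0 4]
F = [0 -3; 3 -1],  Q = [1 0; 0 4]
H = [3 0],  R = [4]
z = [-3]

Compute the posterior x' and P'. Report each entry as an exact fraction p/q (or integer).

x' = [-321/337, 916/337]
P' = [148/337 48/337; 48/337 4433/337]

x̄ = F·x = [3, 4]
P̄ = F·P·Fᵀ + Q = [37 12; 12 17]
y = z − H·x̄ = [-12]
S = H·P̄·Hᵀ + R = [337]
K = P̄·Hᵀ·S⁻¹ = [111/337; 36/337]
x' = x̄ + K·y = [-321/337, 916/337]
P' = (I − K·H)·P̄ = [148/337 48/337; 48/337 4433/337]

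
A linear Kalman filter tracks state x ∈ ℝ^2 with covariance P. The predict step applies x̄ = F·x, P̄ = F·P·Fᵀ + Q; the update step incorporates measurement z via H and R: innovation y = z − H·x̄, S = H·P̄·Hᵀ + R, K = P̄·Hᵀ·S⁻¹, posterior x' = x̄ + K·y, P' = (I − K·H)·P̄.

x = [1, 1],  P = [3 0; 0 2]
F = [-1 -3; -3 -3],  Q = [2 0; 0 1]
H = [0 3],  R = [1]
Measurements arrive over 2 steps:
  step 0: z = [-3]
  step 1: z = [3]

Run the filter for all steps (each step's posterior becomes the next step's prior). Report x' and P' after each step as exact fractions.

step 0: x' = [-89/83, -84/83], P' = [2984/415 27/415; 27/415 46/415]
step 1: x' = [15401/6683, 128067/126977], P' = [17108/6683 255/6683; 255/6683 28171/253954]

step 0: x̄ = F·x = [-4, -6]
step 0: P̄ = F·P·Fᵀ + Q = [23 27; 27 46]
step 0: y = z − H·x̄ = [15]
step 0: S = H·P̄·Hᵀ + R = [415]
step 0: K = P̄·Hᵀ·S⁻¹ = [81/415; 138/415]
step 0: x' = x̄ + K·y = [-89/83, -84/83]
step 0: P' = (I − K·H)·P̄ = [2984/415 27/415; 27/415 46/415]
step 1: x̄ = F·x = [341/83, 519/83]
step 1: P̄ = F·P·Fᵀ + Q = [878/83 1938/83; 1938/83 28171/415]
step 1: y = z − H·x̄ = [-1308/83]
step 1: S = H·P̄·Hᵀ + R = [253954/415]
step 1: K = P̄·Hᵀ·S⁻¹ = [765/6683; 84513/253954]
step 1: x' = x̄ + K·y = [15401/6683, 128067/126977]
step 1: P' = (I − K·H)·P̄ = [17108/6683 255/6683; 255/6683 28171/253954]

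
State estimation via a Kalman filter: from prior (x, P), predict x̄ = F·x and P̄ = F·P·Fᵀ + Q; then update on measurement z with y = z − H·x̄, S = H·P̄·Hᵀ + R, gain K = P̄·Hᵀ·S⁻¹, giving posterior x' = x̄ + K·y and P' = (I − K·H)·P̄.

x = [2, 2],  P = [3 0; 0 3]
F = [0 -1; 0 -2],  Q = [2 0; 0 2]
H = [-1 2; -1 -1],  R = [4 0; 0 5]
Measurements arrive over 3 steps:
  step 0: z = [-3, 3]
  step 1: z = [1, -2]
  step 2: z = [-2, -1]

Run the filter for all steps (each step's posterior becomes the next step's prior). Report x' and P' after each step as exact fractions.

step 0: x̄ = F·x = [-2, -4]
step 0: P̄ = F·P·Fᵀ + Q = [5 6; 6 14]
step 0: y = z − H·x̄ = [3, -3]
step 0: S = H·P̄·Hᵀ + R = [41 -29; -29 36]
step 0: K = P̄·Hᵀ·S⁻¹ = [-67/635 -248/635; 212/635 -182/635]
step 0: x' = x̄ + K·y = [-727/635, -1358/635]
step 0: P' = (I − K·H)·P̄ = [916/635 324/635; 324/635 586/635]
step 1: x̄ = F·x = [1358/635, 2716/635]
step 1: P̄ = F·P·Fᵀ + Q = [1856/635 1172/635; 1172/635 3614/635]
step 1: y = z − H·x̄ = [-3439/635, 2804/635]
step 1: S = H·P̄·Hᵀ + R = [14164/635 -6544/635; -6544/635 10989/635]
step 1: K = P̄·Hᵀ·S⁻¹ = [-5690/44419 -15628/44419; 13870/44419 -11086/44419]
step 1: x' = x̄ + K·y = [56800/44419, 65918/44419]
step 1: P' = (I − K·H)·P̄ = [59680/44419 18460/44419; 18460/44419 36970/44419]
step 2: x̄ = F·x = [-65918/44419, -131836/44419]
step 2: P̄ = F·P·Fᵀ + Q = [125808/44419 73940/44419; 73940/44419 236718/44419]
step 2: y = z − H·x̄ = [108916/44419, -242173/44419]
step 2: S = H·P̄·Hᵀ + R = [954596/44419 -421568/44419; -421568/44419 732501/44419]
step 2: K = P̄·Hᵀ·S⁻¹ = [-54706/419321 -1020812/2935247; 129986/419321 -721190/2935247]
step 2: x' = x̄ + K·y = [270582/2935247, -2548810/2935247]
step 2: P' = (I − K·H)·P̄ = [3913296/2935247 1190764/2935247; 1190764/2935247 2415186/2935247]

step 0: x' = [-727/635, -1358/635], P' = [916/635 324/635; 324/635 586/635]
step 1: x' = [56800/44419, 65918/44419], P' = [59680/44419 18460/44419; 18460/44419 36970/44419]
step 2: x' = [270582/2935247, -2548810/2935247], P' = [3913296/2935247 1190764/2935247; 1190764/2935247 2415186/2935247]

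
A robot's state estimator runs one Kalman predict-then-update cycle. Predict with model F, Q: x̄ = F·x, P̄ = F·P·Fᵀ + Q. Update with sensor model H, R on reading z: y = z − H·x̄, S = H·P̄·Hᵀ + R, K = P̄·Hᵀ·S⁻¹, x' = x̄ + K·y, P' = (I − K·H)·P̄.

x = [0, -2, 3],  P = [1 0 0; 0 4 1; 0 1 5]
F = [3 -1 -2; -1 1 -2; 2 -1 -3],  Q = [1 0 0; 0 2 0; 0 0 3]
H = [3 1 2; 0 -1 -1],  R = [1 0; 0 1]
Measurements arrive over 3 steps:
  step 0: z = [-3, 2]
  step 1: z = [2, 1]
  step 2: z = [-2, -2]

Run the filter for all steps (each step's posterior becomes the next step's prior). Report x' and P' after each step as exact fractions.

step 0: x' = [-2911/11334, -12839/5667, 449/11334], P' = [2195/5667 1160/5667 -6239/11334; 1160/5667 13793/5667 -9097/5667; -6239/11334 -9097/5667 9737/5667]
step 1: x' = [5722264/8277611, -51200534/24832833, 24997922/24832833], P' = [2924972/8277611 2709735/16555222 -7961223/16555222; 2709735/16555222 56079979/24832833 -35841850/24832833; -7961223/16555222 -35841850/24832833 37937398/24832833]
step 2: x' = [-4724574542/4484435443, 30074867486/31391048101, 1053703554/4484435443], P' = [4751780903/13453306329 2201020423/13453306329 -2155808537/4484435443; 2201020423/13453306329 211077826067/94173144303 -6430349148/4484435443; -2155808537/4484435443 -6430349148/4484435443 6827115692/4484435443]

step 0: x̄ = F·x = [-4, -8, -7]
step 0: P̄ = F·P·Fᵀ + Q = [38 13 45; 13 23 23; 45 23 62]
step 0: y = z − H·x̄ = [31, -13]
step 0: S = H·P̄·Hᵀ + R = [1324 -390; -390 132]
step 0: K = P̄·Hᵀ·S⁻¹ = [502/1889 3919/11334; -307/1889 -4696/5667; 679/3778 -640/5667]
step 0: x' = x̄ + K·y = [-2911/11334, -12839/5667, 449/11334]
step 0: P' = (I − K·H)·P̄ = [2195/5667 1160/5667 -6239/11334; 1160/5667 13793/5667 -9097/5667; -6239/11334 -9097/5667 9737/5667]
step 1: x̄ = F·x = [5349/3778, -23665/11334, 18509/11334]
step 1: P̄ = F·P·Fᵀ + Q = [24083/1889 11896/1889 49769/3778; 11896/1889 87860/5667 111871/11334; 49769/3778 111871/11334 105419/5667]
step 1: y = z − H·x̄ = [-6471/1889, 3089/5667]
step 1: S = H·P̄·Hᵀ + R = [833052/1889 -265843/1889; -265843/1889 310817/5667]
step 1: K = P̄·Hᵀ·S⁻¹ = [4337121/16555222 2625744/8277611; -6819827/49665666 -6746043/8277611; 8414885/49665666 -698516/8277611]
step 1: x' = x̄ + K·y = [5722264/8277611, -51200534/24832833, 24997922/24832833]
step 1: P' = (I − K·H)·P̄ = [2924972/8277611 2709735/16555222 -7961223/16555222; 2709735/16555222 56079979/24832833 -35841850/24832833; -7961223/16555222 -35841850/24832833 37937398/24832833]
step 2: x̄ = F·x = [52705066/24832833, -39454390/8277611, 10540352/24832833]
step 2: P̄ = F·P·Fᵀ + Q = [287183647/24832833 44456871/8277611 292065449/24832833; 44456871/8277611 117913670/8277611 71324023/8277611; 292065449/24832833 71324023/8277611 419107228/24832833]
step 2: y = z − H·x̄ = [-110498398/24832833, -157488484/24832833]
step 2: S = H·P̄·Hᵀ + R = [9800552920/24832833 -3110179859/24832833; -3110179859/24832833 1225625209/24832833]
step 2: K = P̄·Hᵀ·S⁻¹ = [3521511910/13453306329 4266405188/13453306329; -12775409266/94173144303 -76040493959/94173144303; 756456625/4484435443 -396766544/4484435443]
step 2: x' = x̄ + K·y = [-4724574542/4484435443, 30074867486/31391048101, 1053703554/4484435443]
step 2: P' = (I − K·H)·P̄ = [4751780903/13453306329 2201020423/13453306329 -2155808537/4484435443; 2201020423/13453306329 211077826067/94173144303 -6430349148/4484435443; -2155808537/4484435443 -6430349148/4484435443 6827115692/4484435443]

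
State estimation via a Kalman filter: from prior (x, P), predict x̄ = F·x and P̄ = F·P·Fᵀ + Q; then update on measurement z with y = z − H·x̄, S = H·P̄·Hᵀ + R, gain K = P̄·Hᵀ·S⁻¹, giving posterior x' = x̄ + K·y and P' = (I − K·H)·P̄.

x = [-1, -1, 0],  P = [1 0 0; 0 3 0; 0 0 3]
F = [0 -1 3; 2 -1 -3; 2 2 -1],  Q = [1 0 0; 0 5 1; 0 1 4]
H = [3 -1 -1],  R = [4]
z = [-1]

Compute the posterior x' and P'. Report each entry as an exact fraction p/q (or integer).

x' = [-593/595, 4/5, -1696/595]
P' = [1021/595 12/5 1107/595; 12/5 76/5 -36/5; 1107/595 -36/5 7909/595]

x̄ = F·x = [1, -1, -4]
P̄ = F·P·Fᵀ + Q = [31 -24 -15; -24 39 8; -15 8 23]
y = z − H·x̄ = [-9]
S = H·P̄·Hᵀ + R = [595]
K = P̄·Hᵀ·S⁻¹ = [132/595; -1/5; -76/595]
x' = x̄ + K·y = [-593/595, 4/5, -1696/595]
P' = (I − K·H)·P̄ = [1021/595 12/5 1107/595; 12/5 76/5 -36/5; 1107/595 -36/5 7909/595]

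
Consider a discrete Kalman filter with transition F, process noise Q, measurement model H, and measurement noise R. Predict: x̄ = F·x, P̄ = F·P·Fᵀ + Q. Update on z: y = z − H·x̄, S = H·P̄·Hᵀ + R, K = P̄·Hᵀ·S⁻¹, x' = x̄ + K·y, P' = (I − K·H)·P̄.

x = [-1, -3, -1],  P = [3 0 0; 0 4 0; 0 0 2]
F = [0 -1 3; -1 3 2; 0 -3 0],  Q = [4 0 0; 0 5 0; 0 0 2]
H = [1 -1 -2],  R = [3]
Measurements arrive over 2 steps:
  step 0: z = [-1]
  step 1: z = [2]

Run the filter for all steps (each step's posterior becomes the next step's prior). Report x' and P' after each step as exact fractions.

step 0: x' = [14/41, -270/41, 173/41], P' = [1062/41 -40/41 548/41; -40/41 1732/41 -916/41; 548/41 -916/41 774/41]
step 1: x' = [45417/3428, -29333/6856, 6735/857], P' = [508723/1714 -497751/3428 190126/857; -497751/3428 616991/6856 -101675/857; 190126/857 -101675/857 147342/857]

step 0: x̄ = F·x = [0, -10, 9]
step 0: P̄ = F·P·Fᵀ + Q = [26 0 12; 0 52 -36; 12 -36 38]
step 0: y = z − H·x̄ = [7]
step 0: S = H·P̄·Hᵀ + R = [41]
step 0: K = P̄·Hᵀ·S⁻¹ = [2/41; 20/41; -28/41]
step 0: x' = x̄ + K·y = [14/41, -270/41, 173/41]
step 0: P' = (I − K·H)·P̄ = [1062/41 -40/41 548/41; -40/41 1732/41 -916/41; 548/41 -916/41 774/41]
step 1: x̄ = F·x = [789/41, -478/41, 810/41]
step 1: P̄ = F·P·Fᵀ + Q = [14358/41 -8648/41 13440/41; -8648/41 7007/41 -10212/41; 13440/41 -10212/41 15670/41]
step 1: y = z − H·x̄ = [435/41]
step 1: S = H·P̄·Hᵀ + R = [6856/41]
step 1: K = P̄·Hᵀ·S⁻¹ = [-1937/3428; 4769/6856; -961/857]
step 1: x' = x̄ + K·y = [45417/3428, -29333/6856, 6735/857]
step 1: P' = (I − K·H)·P̄ = [508723/1714 -497751/3428 190126/857; -497751/3428 616991/6856 -101675/857; 190126/857 -101675/857 147342/857]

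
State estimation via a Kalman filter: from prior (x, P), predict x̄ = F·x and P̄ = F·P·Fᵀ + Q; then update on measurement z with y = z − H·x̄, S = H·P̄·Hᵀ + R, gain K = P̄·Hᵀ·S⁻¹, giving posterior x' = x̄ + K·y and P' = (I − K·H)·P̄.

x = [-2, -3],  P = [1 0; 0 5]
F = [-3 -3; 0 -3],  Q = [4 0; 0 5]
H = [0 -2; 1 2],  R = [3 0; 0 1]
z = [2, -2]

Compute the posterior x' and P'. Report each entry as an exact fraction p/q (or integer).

x̄ = F·x = [15, 9]
P̄ = F·P·Fᵀ + Q = [58 45; 45 50]
y = z − H·x̄ = [20, -35]
S = H·P̄·Hᵀ + R = [203 -290; -290 439]
K = P̄·Hᵀ·S⁻¹ = [3410/5017 136/173; -1850/5017 15/173]
x' = x̄ + K·y = [5415/5017, -7072/5017]
P' = (I − K·H)·P̄ = [14174/5017 -5115/5017; -5115/5017 2775/5017]

x' = [5415/5017, -7072/5017]
P' = [14174/5017 -5115/5017; -5115/5017 2775/5017]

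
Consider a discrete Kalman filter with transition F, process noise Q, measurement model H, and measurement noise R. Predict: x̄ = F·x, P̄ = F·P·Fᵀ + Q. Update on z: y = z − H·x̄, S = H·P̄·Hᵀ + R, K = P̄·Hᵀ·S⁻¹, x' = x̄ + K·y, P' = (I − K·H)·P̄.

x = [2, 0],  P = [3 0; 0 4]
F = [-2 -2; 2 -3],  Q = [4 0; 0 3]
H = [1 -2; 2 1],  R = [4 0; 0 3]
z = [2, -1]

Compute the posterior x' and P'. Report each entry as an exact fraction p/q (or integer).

x' = [-1172/9671, -8536/9671]
P' = [6048/9671 -708/9671; -708/9671 7221/9671]

x̄ = F·x = [-4, 4]
P̄ = F·P·Fᵀ + Q = [32 12; 12 51]
y = z − H·x̄ = [14, 3]
S = H·P̄·Hᵀ + R = [192 -74; -74 230]
K = P̄·Hᵀ·S⁻¹ = [1866/9671 3796/9671; -7575/19342 1935/9671]
x' = x̄ + K·y = [-1172/9671, -8536/9671]
P' = (I − K·H)·P̄ = [6048/9671 -708/9671; -708/9671 7221/9671]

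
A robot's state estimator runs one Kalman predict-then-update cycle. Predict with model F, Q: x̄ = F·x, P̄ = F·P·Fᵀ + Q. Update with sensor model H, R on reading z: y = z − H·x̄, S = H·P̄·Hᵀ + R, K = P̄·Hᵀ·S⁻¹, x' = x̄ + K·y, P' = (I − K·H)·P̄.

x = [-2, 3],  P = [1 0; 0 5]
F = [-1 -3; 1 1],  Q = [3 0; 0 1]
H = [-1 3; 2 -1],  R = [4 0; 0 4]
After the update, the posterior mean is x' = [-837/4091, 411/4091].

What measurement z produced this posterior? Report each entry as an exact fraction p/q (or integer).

x̄ = F·x = [-7, 1]
P̄ = F·P·Fᵀ + Q = [49 -16; -16 7]
S = H·P̄·Hᵀ + R = [212 -231; -231 271]
K = P̄·Hᵀ·S⁻¹ = [47/4091 1761/4091; 1018/4091 279/4091]
x' − x̄ = [27800/4091, -3680/4091] = K·y
y = (KᵀK)⁻¹·Kᵀ·(x' − x̄) = [-8, 16]
z = y + H·x̄ = [-8, 16] + [10, -15] = [2, 1]

z = [2, 1]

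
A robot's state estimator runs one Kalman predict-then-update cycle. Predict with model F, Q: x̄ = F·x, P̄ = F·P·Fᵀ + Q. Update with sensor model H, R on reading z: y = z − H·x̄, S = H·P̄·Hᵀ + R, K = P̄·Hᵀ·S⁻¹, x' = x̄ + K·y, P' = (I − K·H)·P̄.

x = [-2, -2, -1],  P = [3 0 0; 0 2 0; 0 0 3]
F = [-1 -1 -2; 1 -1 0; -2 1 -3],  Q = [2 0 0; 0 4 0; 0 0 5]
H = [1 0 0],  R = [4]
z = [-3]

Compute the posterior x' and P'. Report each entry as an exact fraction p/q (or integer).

x' = [-33/23, 9/23, -83/23]
P' = [76/23 -4/23 88/23; -4/23 206/23 -162/23; 88/23 -162/23 574/23]

x̄ = F·x = [6, 0, 5]
P̄ = F·P·Fᵀ + Q = [19 -1 22; -1 9 -8; 22 -8 46]
y = z − H·x̄ = [-9]
S = H·P̄·Hᵀ + R = [23]
K = P̄·Hᵀ·S⁻¹ = [19/23; -1/23; 22/23]
x' = x̄ + K·y = [-33/23, 9/23, -83/23]
P' = (I − K·H)·P̄ = [76/23 -4/23 88/23; -4/23 206/23 -162/23; 88/23 -162/23 574/23]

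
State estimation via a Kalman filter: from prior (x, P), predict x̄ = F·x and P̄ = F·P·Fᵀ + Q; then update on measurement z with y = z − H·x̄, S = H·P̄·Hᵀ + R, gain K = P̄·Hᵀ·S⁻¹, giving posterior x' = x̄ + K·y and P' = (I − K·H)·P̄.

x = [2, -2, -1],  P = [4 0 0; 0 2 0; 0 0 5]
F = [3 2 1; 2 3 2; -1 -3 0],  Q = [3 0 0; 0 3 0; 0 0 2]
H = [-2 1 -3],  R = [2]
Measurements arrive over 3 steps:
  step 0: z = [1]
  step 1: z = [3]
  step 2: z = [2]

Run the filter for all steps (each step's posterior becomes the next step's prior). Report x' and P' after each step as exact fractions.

step 0: x̄ = F·x = [1, -4, 4]
step 0: P̄ = F·P·Fᵀ + Q = [52 46 -24; 46 57 -26; -24 -26 24]
step 0: y = z − H·x̄ = [19]
step 0: S = H·P̄·Hᵀ + R = [167]
step 0: K = P̄·Hᵀ·S⁻¹ = [14/167; 43/167; -50/167]
step 0: x' = x̄ + K·y = [433/167, 149/167, -282/167]
step 0: P' = (I − K·H)·P̄ = [8488/167 7080/167 -3308/167; 7080/167 7670/167 -2192/167; -3308/167 -2192/167 1508/167]
step 1: x̄ = F·x = [1315/167, 749/167, -880/167]
step 1: P̄ = F·P·Fᵀ + Q = [165425/167 150196/167 -139480/167; 150196/167 141707/167 -129958/167; -139480/167 -129958/167 120332/167]
step 1: y = z − H·x̄ = [-258/167]
step 1: S = H·P̄·Hᵀ + R = [391933/167]
step 1: K = P̄·Hᵀ·S⁻¹ = [237786/391933; 231189/391933; -211994/391933]
step 1: x' = x̄ + K·y = [2718821/391933, 1400665/391933, -1737764/391933]
step 1: P' = (I − K·H)·P̄ = [49660687/391933 23312942/391933 -25494668/391933; 23312942/391933 12522730/391933 -11521844/391933; -25494668/391933 -11521844/391933 13297160/391933]
step 2: x̄ = F·x = [9220029/391933, 6164109/391933, -6920816/391933]
step 2: P̄ = F·P·Fᵀ + Q = [592209982/391933 418152816/391933 -420500603/391933; 418152816/391933 303247589/391933 -301722022/391933; -420500603/391933 -301722022/391933 303026775/391933]
step 2: y = z − H·x̄ = [-7702633/391933]
step 2: S = H·P̄·Hᵀ + R = [491825990/391933]
step 2: K = P̄·Hᵀ·S⁻¹ = [495234661/491825990; 372108023/491825990; -369801141/491825990]
step 2: x' = x̄ + K·y = [1837148309/491825990, 422157547/491825990, -1417065439/491825990]
step 2: P' = (I − K·H)·P̄ = [117384581623/491825990 54544098289/491825990 -60405178093/491825990; 54544098289/491825990 27251251857/491825990 -27527053589/491825990; -60405178093/491825990 -27527053589/491825990 31340968293/491825990]

step 0: x' = [433/167, 149/167, -282/167], P' = [8488/167 7080/167 -3308/167; 7080/167 7670/167 -2192/167; -3308/167 -2192/167 1508/167]
step 1: x' = [2718821/391933, 1400665/391933, -1737764/391933], P' = [49660687/391933 23312942/391933 -25494668/391933; 23312942/391933 12522730/391933 -11521844/391933; -25494668/391933 -11521844/391933 13297160/391933]
step 2: x' = [1837148309/491825990, 422157547/491825990, -1417065439/491825990], P' = [117384581623/491825990 54544098289/491825990 -60405178093/491825990; 54544098289/491825990 27251251857/491825990 -27527053589/491825990; -60405178093/491825990 -27527053589/491825990 31340968293/491825990]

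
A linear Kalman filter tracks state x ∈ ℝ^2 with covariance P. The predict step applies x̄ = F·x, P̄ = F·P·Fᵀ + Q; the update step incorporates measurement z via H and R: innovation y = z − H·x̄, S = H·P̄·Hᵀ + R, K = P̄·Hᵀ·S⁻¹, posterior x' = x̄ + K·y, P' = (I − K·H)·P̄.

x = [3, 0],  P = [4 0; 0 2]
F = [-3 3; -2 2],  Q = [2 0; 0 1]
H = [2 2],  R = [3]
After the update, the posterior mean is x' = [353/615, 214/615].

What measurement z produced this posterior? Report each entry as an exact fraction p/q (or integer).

x̄ = F·x = [-9, -6]
P̄ = F·P·Fᵀ + Q = [56 36; 36 25]
S = H·P̄·Hᵀ + R = [615]
K = P̄·Hᵀ·S⁻¹ = [184/615; 122/615]
x' − x̄ = [5888/615, 3904/615] = K·y
y = (KᵀK)⁻¹·Kᵀ·(x' − x̄) = [32]
z = y + H·x̄ = [32] + [-30] = [2]

z = [2]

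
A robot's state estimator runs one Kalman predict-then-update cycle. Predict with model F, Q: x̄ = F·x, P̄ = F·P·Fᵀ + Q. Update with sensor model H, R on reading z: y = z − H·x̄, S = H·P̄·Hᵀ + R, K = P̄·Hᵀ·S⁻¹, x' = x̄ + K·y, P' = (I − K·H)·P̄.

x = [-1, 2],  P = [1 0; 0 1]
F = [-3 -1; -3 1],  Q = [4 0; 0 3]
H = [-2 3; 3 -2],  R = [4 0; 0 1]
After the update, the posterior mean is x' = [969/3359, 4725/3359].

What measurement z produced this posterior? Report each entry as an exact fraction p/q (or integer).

x̄ = F·x = [1, 5]
P̄ = F·P·Fᵀ + Q = [14 8; 8 13]
S = H·P̄·Hᵀ + R = [81 -58; -58 83]
K = P̄·Hᵀ·S⁻¹ = [1176/3359 1874/3359; 1793/3359 1172/3359]
x' − x̄ = [-2390/3359, -12070/3359] = K·y
y = (KᵀK)⁻¹·Kᵀ·(x' − x̄) = [-10, 5]
z = y + H·x̄ = [-10, 5] + [13, -7] = [3, -2]

z = [3, -2]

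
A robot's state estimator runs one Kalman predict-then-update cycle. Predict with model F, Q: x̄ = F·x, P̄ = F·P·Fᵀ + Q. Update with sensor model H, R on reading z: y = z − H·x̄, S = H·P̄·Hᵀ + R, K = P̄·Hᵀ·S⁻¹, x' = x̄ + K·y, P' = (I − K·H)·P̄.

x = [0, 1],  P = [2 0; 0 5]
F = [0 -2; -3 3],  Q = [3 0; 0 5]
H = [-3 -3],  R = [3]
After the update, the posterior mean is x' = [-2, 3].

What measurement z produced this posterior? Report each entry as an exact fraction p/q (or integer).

z = [-3]

x̄ = F·x = [-2, 3]
P̄ = F·P·Fᵀ + Q = [23 -30; -30 68]
S = H·P̄·Hᵀ + R = [282]
K = P̄·Hᵀ·S⁻¹ = [7/94; -19/47]
x' − x̄ = [0, 0] = K·y
y = (KᵀK)⁻¹·Kᵀ·(x' − x̄) = [0]
z = y + H·x̄ = [0] + [-3] = [-3]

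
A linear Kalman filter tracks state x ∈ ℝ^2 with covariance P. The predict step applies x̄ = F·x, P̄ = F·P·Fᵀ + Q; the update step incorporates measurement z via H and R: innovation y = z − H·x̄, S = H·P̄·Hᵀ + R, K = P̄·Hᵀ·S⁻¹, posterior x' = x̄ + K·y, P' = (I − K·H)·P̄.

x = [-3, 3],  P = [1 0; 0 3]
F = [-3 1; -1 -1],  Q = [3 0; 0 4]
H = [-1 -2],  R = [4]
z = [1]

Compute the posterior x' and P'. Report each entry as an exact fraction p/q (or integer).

x̄ = F·x = [12, 0]
P̄ = F·P·Fᵀ + Q = [15 0; 0 8]
y = z − H·x̄ = [13]
S = H·P̄·Hᵀ + R = [51]
K = P̄·Hᵀ·S⁻¹ = [-5/17; -16/51]
x' = x̄ + K·y = [139/17, -208/51]
P' = (I − K·H)·P̄ = [180/17 -80/17; -80/17 152/51]

x' = [139/17, -208/51]
P' = [180/17 -80/17; -80/17 152/51]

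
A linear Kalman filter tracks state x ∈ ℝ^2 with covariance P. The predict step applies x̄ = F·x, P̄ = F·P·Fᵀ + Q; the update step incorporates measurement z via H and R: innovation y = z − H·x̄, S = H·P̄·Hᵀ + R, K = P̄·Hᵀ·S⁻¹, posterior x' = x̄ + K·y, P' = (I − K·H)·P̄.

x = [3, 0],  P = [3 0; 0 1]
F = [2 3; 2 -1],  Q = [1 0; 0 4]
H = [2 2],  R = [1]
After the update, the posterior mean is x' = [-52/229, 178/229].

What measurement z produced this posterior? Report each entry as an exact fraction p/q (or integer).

z = [1]

x̄ = F·x = [6, 6]
P̄ = F·P·Fᵀ + Q = [22 9; 9 17]
S = H·P̄·Hᵀ + R = [229]
K = P̄·Hᵀ·S⁻¹ = [62/229; 52/229]
x' − x̄ = [-1426/229, -1196/229] = K·y
y = (KᵀK)⁻¹·Kᵀ·(x' − x̄) = [-23]
z = y + H·x̄ = [-23] + [24] = [1]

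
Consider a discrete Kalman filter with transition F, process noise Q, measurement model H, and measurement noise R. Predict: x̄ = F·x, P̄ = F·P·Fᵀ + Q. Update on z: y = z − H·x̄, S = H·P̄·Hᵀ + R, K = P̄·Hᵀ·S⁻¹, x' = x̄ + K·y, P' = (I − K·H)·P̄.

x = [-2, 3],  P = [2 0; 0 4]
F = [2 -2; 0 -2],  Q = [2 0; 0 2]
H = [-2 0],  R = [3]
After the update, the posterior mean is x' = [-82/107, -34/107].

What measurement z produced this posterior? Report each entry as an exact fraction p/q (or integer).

z = [1]

x̄ = F·x = [-10, -6]
P̄ = F·P·Fᵀ + Q = [26 16; 16 18]
S = H·P̄·Hᵀ + R = [107]
K = P̄·Hᵀ·S⁻¹ = [-52/107; -32/107]
x' − x̄ = [988/107, 608/107] = K·y
y = (KᵀK)⁻¹·Kᵀ·(x' − x̄) = [-19]
z = y + H·x̄ = [-19] + [20] = [1]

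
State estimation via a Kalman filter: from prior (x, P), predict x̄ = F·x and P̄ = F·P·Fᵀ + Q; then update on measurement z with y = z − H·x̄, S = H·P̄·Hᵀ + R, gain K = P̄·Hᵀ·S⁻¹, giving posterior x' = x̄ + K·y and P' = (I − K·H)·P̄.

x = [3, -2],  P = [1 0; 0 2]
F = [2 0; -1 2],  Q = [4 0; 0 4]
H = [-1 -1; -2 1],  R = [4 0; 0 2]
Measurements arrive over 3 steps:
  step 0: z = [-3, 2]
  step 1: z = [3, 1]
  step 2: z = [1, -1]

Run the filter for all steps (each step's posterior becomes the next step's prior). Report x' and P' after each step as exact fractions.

step 0: x' = [180/577, 1069/577], P' = [332/577 292/577; 292/577 952/577]
step 1: x' = [-45171/48898, -16781/24449], P' = [14130/24449 12564/24449; 12564/24449 39576/24449]
step 2: x' = [-6231/48079, -242473/240395], P' = [472316/817343 419388/817343; 419388/817343 6598792/4086715]

step 0: x̄ = F·x = [6, -7]
step 0: P̄ = F·P·Fᵀ + Q = [8 -2; -2 13]
step 0: y = z − H·x̄ = [-4, 21]
step 0: S = H·P̄·Hᵀ + R = [21 1; 1 55]
step 0: K = P̄·Hᵀ·S⁻¹ = [-156/577 -186/577; -311/577 184/577]
step 0: x' = x̄ + K·y = [180/577, 1069/577]
step 0: P' = (I − K·H)·P̄ = [332/577 292/577; 292/577 952/577]
step 1: x̄ = F·x = [360/577, 1958/577]
step 1: P̄ = F·P·Fᵀ + Q = [3636/577 504/577; 504/577 5280/577]
step 1: y = z − H·x̄ = [4049/577, -661/577]
step 1: S = H·P̄·Hᵀ + R = [12232/577 2496/577; 2496/577 18962/577]
step 1: K = P̄·Hᵀ·S⁻¹ = [-13347/48898 -7848/24449; -13035/24449 7224/24449]
step 1: x' = x̄ + K·y = [-45171/48898, -16781/24449]
step 1: P' = (I − K·H)·P̄ = [14130/24449 12564/24449; 12564/24449 39576/24449]
step 2: x̄ = F·x = [-45171/24449, -21953/48898]
step 2: P̄ = F·P·Fᵀ + Q = [154316/24449 21996/24449; 21996/24449 219974/24449]
step 2: y = z − H·x̄ = [-63397/48898, -207629/48898]
step 2: S = H·P̄·Hᵀ + R = [516078/24449 110654/24449; 110654/24449 798152/24449]
step 2: K = P̄·Hᵀ·S⁻¹ = [-222926/817343 -262622/817343; -2173933/4086715 1202456/4086715]
step 2: x' = x̄ + K·y = [-6231/48079, -242473/240395]
step 2: P' = (I − K·H)·P̄ = [472316/817343 419388/817343; 419388/817343 6598792/4086715]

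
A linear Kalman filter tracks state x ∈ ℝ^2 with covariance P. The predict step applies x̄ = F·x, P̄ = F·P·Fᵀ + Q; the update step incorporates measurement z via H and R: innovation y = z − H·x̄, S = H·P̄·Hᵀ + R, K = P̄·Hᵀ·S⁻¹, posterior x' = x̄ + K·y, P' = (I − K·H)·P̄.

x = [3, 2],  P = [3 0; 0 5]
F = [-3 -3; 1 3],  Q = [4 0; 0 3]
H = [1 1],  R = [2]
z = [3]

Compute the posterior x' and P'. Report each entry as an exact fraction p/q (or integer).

x̄ = F·x = [-15, 9]
P̄ = F·P·Fᵀ + Q = [76 -54; -54 51]
y = z − H·x̄ = [9]
S = H·P̄·Hᵀ + R = [21]
K = P̄·Hᵀ·S⁻¹ = [22/21; -1/7]
x' = x̄ + K·y = [-39/7, 54/7]
P' = (I − K·H)·P̄ = [1112/21 -356/7; -356/7 354/7]

x' = [-39/7, 54/7]
P' = [1112/21 -356/7; -356/7 354/7]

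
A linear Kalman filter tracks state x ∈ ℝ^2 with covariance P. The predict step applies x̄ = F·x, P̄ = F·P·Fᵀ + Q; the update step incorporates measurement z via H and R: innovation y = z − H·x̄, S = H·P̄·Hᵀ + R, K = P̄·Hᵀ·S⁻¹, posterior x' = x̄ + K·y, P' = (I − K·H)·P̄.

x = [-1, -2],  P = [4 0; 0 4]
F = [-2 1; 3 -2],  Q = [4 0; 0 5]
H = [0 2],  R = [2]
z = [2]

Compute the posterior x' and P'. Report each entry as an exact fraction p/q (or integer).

x̄ = F·x = [0, 1]
P̄ = F·P·Fᵀ + Q = [24 -32; -32 57]
y = z − H·x̄ = [0]
S = H·P̄·Hᵀ + R = [230]
K = P̄·Hᵀ·S⁻¹ = [-32/115; 57/115]
x' = x̄ + K·y = [0, 1]
P' = (I − K·H)·P̄ = [712/115 -32/115; -32/115 57/115]

x' = [0, 1]
P' = [712/115 -32/115; -32/115 57/115]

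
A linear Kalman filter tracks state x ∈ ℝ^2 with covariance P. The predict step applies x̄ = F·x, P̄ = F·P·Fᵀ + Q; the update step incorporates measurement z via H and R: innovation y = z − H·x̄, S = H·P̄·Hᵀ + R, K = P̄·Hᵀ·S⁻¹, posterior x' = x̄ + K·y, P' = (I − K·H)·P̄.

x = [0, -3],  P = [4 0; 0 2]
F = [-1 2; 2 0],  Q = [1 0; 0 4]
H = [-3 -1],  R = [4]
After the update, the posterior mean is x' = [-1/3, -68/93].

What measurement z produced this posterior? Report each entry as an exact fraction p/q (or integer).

z = [1]

x̄ = F·x = [-6, 0]
P̄ = F·P·Fᵀ + Q = [13 -8; -8 20]
S = H·P̄·Hᵀ + R = [93]
K = P̄·Hᵀ·S⁻¹ = [-1/3; 4/93]
x' − x̄ = [17/3, -68/93] = K·y
y = (KᵀK)⁻¹·Kᵀ·(x' − x̄) = [-17]
z = y + H·x̄ = [-17] + [18] = [1]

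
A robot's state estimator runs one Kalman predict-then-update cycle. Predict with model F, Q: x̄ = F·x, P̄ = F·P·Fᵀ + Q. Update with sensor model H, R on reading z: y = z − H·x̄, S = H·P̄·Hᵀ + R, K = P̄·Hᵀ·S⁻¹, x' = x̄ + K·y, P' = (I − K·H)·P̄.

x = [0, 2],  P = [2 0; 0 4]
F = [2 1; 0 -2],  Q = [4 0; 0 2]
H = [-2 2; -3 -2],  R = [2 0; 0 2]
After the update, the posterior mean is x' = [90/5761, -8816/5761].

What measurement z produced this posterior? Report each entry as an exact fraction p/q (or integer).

x̄ = F·x = [2, -4]
P̄ = F·P·Fᵀ + Q = [16 -8; -8 18]
S = H·P̄·Hᵀ + R = [202 40; 40 122]
K = P̄·Hᵀ·S⁻¹ = [-1144/5761 -1136/5761; 1706/5761 -1126/5761]
x' − x̄ = [-11432/5761, 14228/5761] = K·y
y = (KᵀK)⁻¹·Kᵀ·(x' − x̄) = [9, 1]
z = y + H·x̄ = [9, 1] + [-12, 2] = [-3, 3]

z = [-3, 3]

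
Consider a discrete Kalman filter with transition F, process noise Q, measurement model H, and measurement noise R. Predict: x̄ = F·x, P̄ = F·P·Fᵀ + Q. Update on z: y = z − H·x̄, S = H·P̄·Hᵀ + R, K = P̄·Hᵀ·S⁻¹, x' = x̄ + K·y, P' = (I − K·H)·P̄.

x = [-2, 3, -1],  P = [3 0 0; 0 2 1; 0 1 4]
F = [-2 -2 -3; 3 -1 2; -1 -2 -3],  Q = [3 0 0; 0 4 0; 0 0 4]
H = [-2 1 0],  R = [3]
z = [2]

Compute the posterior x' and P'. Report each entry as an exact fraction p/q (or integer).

x' = [-2227/488, -3523/488, -1399/244]
P' = [1887/488 3231/488 1191/244; 3231/488 6831/488 2151/244; 1191/244 2151/244 1757/122]

x̄ = F·x = [1, -11, -1]
P̄ = F·P·Fᵀ + Q = [71 -39 62; -39 45 -30; 62 -30 63]
y = z − H·x̄ = [15]
S = H·P̄·Hᵀ + R = [488]
K = P̄·Hᵀ·S⁻¹ = [-181/488; 123/488; -77/244]
x' = x̄ + K·y = [-2227/488, -3523/488, -1399/244]
P' = (I − K·H)·P̄ = [1887/488 3231/488 1191/244; 3231/488 6831/488 2151/244; 1191/244 2151/244 1757/122]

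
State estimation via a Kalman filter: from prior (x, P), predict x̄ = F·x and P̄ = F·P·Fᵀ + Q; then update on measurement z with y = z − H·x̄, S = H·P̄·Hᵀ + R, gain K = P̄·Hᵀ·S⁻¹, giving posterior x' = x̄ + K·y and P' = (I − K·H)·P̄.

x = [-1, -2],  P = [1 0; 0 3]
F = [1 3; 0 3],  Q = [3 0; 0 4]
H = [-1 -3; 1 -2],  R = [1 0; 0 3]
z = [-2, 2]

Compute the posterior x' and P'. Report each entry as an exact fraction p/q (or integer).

x̄ = F·x = [-7, -6]
P̄ = F·P·Fᵀ + Q = [31 27; 27 31]
y = z − H·x̄ = [-27, -3]
S = H·P̄·Hᵀ + R = [473 128; 128 50]
K = P̄·Hᵀ·S⁻¹ = [-1328/3633 3457/7266; -760/3633 -1195/7266]
x' = x̄ + K·y = [499/346, 49/346]
P' = (I − K·H)·P̄ = [7285/7266 -1543/7266; -1543/7266 1021/7266]

x' = [499/346, 49/346]
P' = [7285/7266 -1543/7266; -1543/7266 1021/7266]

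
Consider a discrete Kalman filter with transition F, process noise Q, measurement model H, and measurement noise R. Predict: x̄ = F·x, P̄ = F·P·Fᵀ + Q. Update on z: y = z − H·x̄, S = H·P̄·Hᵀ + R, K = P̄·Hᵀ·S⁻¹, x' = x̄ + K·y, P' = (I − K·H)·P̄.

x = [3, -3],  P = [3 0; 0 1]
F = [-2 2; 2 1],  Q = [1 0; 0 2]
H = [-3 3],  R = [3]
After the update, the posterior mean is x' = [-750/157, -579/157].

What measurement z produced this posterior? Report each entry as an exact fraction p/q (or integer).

z = [3]

x̄ = F·x = [-12, 3]
P̄ = F·P·Fᵀ + Q = [17 -10; -10 15]
S = H·P̄·Hᵀ + R = [471]
K = P̄·Hᵀ·S⁻¹ = [-27/157; 25/157]
x' − x̄ = [1134/157, -1050/157] = K·y
y = (KᵀK)⁻¹·Kᵀ·(x' − x̄) = [-42]
z = y + H·x̄ = [-42] + [45] = [3]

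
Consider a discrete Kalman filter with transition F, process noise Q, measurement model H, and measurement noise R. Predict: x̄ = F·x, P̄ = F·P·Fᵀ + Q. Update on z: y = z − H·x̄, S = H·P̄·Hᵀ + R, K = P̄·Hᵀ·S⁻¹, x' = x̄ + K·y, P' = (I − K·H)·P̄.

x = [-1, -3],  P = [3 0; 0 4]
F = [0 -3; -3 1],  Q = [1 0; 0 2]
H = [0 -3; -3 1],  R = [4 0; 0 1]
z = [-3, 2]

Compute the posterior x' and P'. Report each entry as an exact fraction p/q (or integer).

x̄ = F·x = [9, 0]
P̄ = F·P·Fᵀ + Q = [37 -12; -12 33]
y = z − H·x̄ = [-3, 29]
S = H·P̄·Hᵀ + R = [301 -207; -207 439]
K = P̄·Hᵀ·S⁻¹ = [-9657/89290 -29571/89290; -14589/44645 138/44645]
x' = x̄ + K·y = [-12489/44645, 47769/44645]
P' = (I − K·H)·P̄ = [14149/89290 6438/44645; 6438/44645 19452/44645]

x' = [-12489/44645, 47769/44645]
P' = [14149/89290 6438/44645; 6438/44645 19452/44645]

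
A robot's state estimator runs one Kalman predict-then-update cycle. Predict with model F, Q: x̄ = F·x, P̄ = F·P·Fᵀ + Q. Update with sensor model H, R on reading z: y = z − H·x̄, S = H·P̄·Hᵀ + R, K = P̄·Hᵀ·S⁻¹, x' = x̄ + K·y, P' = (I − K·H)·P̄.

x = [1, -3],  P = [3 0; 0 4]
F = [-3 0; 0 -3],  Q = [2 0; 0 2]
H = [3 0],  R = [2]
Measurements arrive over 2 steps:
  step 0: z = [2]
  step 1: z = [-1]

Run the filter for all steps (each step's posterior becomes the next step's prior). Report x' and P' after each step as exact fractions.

step 0: x' = [168/263, 9], P' = [58/263 0; 0 38]
step 1: x' = [-2076/4979, -27], P' = [1048/4979 0; 0 344]

step 0: x̄ = F·x = [-3, 9]
step 0: P̄ = F·P·Fᵀ + Q = [29 0; 0 38]
step 0: y = z − H·x̄ = [11]
step 0: S = H·P̄·Hᵀ + R = [263]
step 0: K = P̄·Hᵀ·S⁻¹ = [87/263; 0]
step 0: x' = x̄ + K·y = [168/263, 9]
step 0: P' = (I − K·H)·P̄ = [58/263 0; 0 38]
step 1: x̄ = F·x = [-504/263, -27]
step 1: P̄ = F·P·Fᵀ + Q = [1048/263 0; 0 344]
step 1: y = z − H·x̄ = [1249/263]
step 1: S = H·P̄·Hᵀ + R = [9958/263]
step 1: K = P̄·Hᵀ·S⁻¹ = [1572/4979; 0]
step 1: x' = x̄ + K·y = [-2076/4979, -27]
step 1: P' = (I − K·H)·P̄ = [1048/4979 0; 0 344]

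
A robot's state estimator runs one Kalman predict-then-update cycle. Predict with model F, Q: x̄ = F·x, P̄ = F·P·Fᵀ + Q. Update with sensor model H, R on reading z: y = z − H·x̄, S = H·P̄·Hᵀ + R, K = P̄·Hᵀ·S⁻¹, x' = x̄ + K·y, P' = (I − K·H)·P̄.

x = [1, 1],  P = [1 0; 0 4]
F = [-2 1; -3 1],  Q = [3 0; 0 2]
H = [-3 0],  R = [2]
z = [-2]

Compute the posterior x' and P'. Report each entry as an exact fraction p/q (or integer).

x̄ = F·x = [-1, -2]
P̄ = F·P·Fᵀ + Q = [11 10; 10 15]
y = z − H·x̄ = [-5]
S = H·P̄·Hᵀ + R = [101]
K = P̄·Hᵀ·S⁻¹ = [-33/101; -30/101]
x' = x̄ + K·y = [64/101, -52/101]
P' = (I − K·H)·P̄ = [22/101 20/101; 20/101 615/101]

x' = [64/101, -52/101]
P' = [22/101 20/101; 20/101 615/101]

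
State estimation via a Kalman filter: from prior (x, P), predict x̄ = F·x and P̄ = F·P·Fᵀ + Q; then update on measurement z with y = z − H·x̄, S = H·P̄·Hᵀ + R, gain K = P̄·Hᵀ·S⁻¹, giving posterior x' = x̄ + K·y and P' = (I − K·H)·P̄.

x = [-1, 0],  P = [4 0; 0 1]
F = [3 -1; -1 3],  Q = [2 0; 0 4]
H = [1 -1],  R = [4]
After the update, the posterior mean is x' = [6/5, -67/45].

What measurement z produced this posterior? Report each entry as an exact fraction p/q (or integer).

z = [3]

x̄ = F·x = [-3, 1]
P̄ = F·P·Fᵀ + Q = [39 -15; -15 17]
S = H·P̄·Hᵀ + R = [90]
K = P̄·Hᵀ·S⁻¹ = [3/5; -16/45]
x' − x̄ = [21/5, -112/45] = K·y
y = (KᵀK)⁻¹·Kᵀ·(x' − x̄) = [7]
z = y + H·x̄ = [7] + [-4] = [3]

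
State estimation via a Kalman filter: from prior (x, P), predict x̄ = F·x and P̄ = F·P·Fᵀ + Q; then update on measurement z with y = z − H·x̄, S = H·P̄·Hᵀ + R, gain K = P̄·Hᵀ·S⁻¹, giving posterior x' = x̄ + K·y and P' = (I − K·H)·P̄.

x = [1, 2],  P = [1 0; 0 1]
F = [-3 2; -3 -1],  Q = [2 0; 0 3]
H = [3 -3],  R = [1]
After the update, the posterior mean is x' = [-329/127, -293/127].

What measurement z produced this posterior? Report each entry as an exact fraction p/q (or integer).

x̄ = F·x = [1, -5]
P̄ = F·P·Fᵀ + Q = [15 7; 7 13]
S = H·P̄·Hᵀ + R = [127]
K = P̄·Hᵀ·S⁻¹ = [24/127; -18/127]
x' − x̄ = [-456/127, 342/127] = K·y
y = (KᵀK)⁻¹·Kᵀ·(x' − x̄) = [-19]
z = y + H·x̄ = [-19] + [18] = [-1]

z = [-1]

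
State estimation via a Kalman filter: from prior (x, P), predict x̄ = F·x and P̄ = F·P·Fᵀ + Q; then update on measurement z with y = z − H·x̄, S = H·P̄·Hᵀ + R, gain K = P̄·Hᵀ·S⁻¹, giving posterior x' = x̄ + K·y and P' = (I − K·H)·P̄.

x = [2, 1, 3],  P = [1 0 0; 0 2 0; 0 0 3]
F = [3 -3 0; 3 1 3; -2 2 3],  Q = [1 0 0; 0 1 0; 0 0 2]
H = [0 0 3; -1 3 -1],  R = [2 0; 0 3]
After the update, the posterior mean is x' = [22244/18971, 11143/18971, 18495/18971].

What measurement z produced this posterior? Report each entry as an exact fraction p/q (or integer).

x̄ = F·x = [3, 16, 7]
P̄ = F·P·Fᵀ + Q = [28 3 -18; 3 39 25; -18 25 41]
S = H·P̄·Hᵀ + R = [371 156; 156 219]
K = P̄·Hᵀ·S⁻¹ = [-3890/18971 8053/56913; 847/18971 21319/56913; 6275/18971 104/56913]
x' − x̄ = [-34669/18971, -292393/18971, -114302/18971] = K·y
y = (KᵀK)⁻¹·Kᵀ·(x' − x̄) = [-18, -39]
z = y + H·x̄ = [-18, -39] + [21, 38] = [3, -1]

z = [3, -1]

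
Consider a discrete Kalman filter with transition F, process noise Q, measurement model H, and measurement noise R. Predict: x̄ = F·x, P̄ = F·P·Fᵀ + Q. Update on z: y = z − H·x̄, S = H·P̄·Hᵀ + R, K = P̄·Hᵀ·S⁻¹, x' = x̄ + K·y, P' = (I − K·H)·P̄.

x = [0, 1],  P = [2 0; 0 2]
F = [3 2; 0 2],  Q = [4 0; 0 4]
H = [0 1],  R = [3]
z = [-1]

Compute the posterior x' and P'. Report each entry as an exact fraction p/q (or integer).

x' = [2/5, -2/5]
P' = [386/15 8/5; 8/5 12/5]

x̄ = F·x = [2, 2]
P̄ = F·P·Fᵀ + Q = [30 8; 8 12]
y = z − H·x̄ = [-3]
S = H·P̄·Hᵀ + R = [15]
K = P̄·Hᵀ·S⁻¹ = [8/15; 4/5]
x' = x̄ + K·y = [2/5, -2/5]
P' = (I − K·H)·P̄ = [386/15 8/5; 8/5 12/5]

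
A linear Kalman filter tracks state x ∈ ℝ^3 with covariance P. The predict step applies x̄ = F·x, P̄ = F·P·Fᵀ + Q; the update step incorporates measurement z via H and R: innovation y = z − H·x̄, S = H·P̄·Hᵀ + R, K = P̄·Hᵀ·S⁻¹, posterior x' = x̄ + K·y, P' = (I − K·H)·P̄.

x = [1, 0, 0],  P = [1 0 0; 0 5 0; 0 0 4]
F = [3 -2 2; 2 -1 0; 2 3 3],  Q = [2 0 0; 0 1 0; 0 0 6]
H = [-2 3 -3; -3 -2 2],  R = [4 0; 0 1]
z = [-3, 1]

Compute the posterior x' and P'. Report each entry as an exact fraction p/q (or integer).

x̄ = F·x = [3, 2, 2]
P̄ = F·P·Fᵀ + Q = [47 16 0; 16 10 -11; 0 -11 91]
y = z − H·x̄ = [3, 10]
S = H·P̄·Hᵀ + R = [1107 -536; -536 1108]
K = P̄·Hᵀ·S⁻¹ = [-5132/33545 -30881/134180; -3473/234815 -41507/469630; -57426/234815 15453/234815]
x' = x̄ + K·y = [16073/67090, 251676/234815, 451882/234815]
P' = (I − K·H)·P̄ = [19759/134180 1979/67090 4539/33545; 1979/67090 587998/234815 588011/234815; 4539/33545 588011/234815 643397/234815]

x' = [16073/67090, 251676/234815, 451882/234815]
P' = [19759/134180 1979/67090 4539/33545; 1979/67090 587998/234815 588011/234815; 4539/33545 588011/234815 643397/234815]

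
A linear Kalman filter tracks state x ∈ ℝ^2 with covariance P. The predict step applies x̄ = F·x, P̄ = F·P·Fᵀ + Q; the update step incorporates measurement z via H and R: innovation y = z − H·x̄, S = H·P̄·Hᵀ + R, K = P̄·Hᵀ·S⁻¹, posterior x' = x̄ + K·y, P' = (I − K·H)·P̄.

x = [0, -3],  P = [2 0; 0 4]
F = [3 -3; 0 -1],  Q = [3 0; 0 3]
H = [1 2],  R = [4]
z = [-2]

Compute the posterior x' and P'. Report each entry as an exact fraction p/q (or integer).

x̄ = F·x = [9, 3]
P̄ = F·P·Fᵀ + Q = [57 12; 12 7]
y = z − H·x̄ = [-17]
S = H·P̄·Hᵀ + R = [137]
K = P̄·Hᵀ·S⁻¹ = [81/137; 26/137]
x' = x̄ + K·y = [-144/137, -31/137]
P' = (I − K·H)·P̄ = [1248/137 -462/137; -462/137 283/137]

x' = [-144/137, -31/137]
P' = [1248/137 -462/137; -462/137 283/137]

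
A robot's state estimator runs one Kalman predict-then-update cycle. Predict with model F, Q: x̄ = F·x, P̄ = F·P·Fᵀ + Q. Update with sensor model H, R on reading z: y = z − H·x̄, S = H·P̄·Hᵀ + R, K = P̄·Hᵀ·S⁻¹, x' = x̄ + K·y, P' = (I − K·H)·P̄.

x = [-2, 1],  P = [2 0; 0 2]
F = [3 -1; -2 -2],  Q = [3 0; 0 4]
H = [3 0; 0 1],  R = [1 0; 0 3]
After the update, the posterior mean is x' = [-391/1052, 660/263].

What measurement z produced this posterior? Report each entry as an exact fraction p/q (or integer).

x̄ = F·x = [-7, 2]
P̄ = F·P·Fᵀ + Q = [23 -8; -8 20]
S = H·P̄·Hᵀ + R = [208 -24; -24 23]
K = P̄·Hᵀ·S⁻¹ = [1395/4208 -1/526; -9/526 224/263]
x' − x̄ = [6973/1052, 134/263] = K·y
y = (KᵀK)⁻¹·Kᵀ·(x' − x̄) = [20, 1]
z = y + H·x̄ = [20, 1] + [-21, 2] = [-1, 3]

z = [-1, 3]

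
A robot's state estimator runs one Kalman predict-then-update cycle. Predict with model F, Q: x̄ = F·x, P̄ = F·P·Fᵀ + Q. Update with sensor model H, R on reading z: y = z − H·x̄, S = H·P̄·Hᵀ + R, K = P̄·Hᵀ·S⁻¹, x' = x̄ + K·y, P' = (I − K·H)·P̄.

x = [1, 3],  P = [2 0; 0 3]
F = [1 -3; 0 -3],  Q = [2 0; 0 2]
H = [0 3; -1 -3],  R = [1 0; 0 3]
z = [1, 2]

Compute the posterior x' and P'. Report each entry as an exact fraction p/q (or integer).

x' = [-401/277, 42/277]
P' = [6213/2770 -429/2770; -429/2770 257/2770]

x̄ = F·x = [-8, -9]
P̄ = F·P·Fᵀ + Q = [31 27; 27 29]
y = z − H·x̄ = [28, -33]
S = H·P̄·Hᵀ + R = [262 -342; -342 457]
K = P̄·Hᵀ·S⁻¹ = [-1287/2770 -821/1385; 771/2770 -57/1385]
x' = x̄ + K·y = [-401/277, 42/277]
P' = (I − K·H)·P̄ = [6213/2770 -429/2770; -429/2770 257/2770]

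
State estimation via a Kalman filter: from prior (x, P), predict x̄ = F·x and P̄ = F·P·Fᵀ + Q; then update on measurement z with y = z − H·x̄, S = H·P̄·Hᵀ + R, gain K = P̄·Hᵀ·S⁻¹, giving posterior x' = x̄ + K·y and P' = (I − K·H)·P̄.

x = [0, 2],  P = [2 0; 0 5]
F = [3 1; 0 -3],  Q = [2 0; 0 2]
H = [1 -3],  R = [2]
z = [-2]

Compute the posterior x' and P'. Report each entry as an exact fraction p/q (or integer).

x̄ = F·x = [2, -6]
P̄ = F·P·Fᵀ + Q = [25 -15; -15 47]
y = z − H·x̄ = [-22]
S = H·P̄·Hᵀ + R = [540]
K = P̄·Hᵀ·S⁻¹ = [7/54; -13/45]
x' = x̄ + K·y = [-23/27, 16/45]
P' = (I − K·H)·P̄ = [430/27 47/9; 47/9 29/15]

x' = [-23/27, 16/45]
P' = [430/27 47/9; 47/9 29/15]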